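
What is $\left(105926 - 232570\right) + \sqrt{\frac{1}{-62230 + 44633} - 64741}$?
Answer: $-126644 + \frac{3 i \sqrt{2227481790074}}{17597} \approx -1.2664 \cdot 10^{5} + 254.44 i$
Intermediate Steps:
$\left(105926 - 232570\right) + \sqrt{\frac{1}{-62230 + 44633} - 64741} = -126644 + \sqrt{\frac{1}{-17597} - 64741} = -126644 + \sqrt{- \frac{1}{17597} - 64741} = -126644 + \sqrt{- \frac{1139247378}{17597}} = -126644 + \frac{3 i \sqrt{2227481790074}}{17597}$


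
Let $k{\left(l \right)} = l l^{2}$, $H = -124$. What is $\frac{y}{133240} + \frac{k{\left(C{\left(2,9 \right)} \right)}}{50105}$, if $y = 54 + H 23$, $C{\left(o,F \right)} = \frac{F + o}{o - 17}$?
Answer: $- \frac{4303012579}{204831517500} \approx -0.021008$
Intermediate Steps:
$C{\left(o,F \right)} = \frac{F + o}{-17 + o}$
$y = -2798$ ($y = 54 - 2852 = -2798$)
$k{\left(l \right)} = l^{3}$
$\frac{y}{133240} + \frac{k{\left(C{\left(2,9 \right)} \right)}}{50105} = - \frac{2798}{133240} + \frac{\left(\frac{9 + 2}{-17 + 2}\right)^{3}}{50105} = \left(-2798\right) \frac{1}{133240} + \left(\frac{1}{-15} \cdot 11\right)^{3} \cdot \frac{1}{50105} = - \frac{1399}{66620} + \left(\left(- \frac{1}{15}\right) 11\right)^{3} \cdot \frac{1}{50105} = - \frac{1399}{66620} + \left(- \frac{11}{15}\right)^{3} \cdot \frac{1}{50105} = - \frac{1399}{66620} - \frac{121}{15373125} = - \frac{4303012579}{204831517500}$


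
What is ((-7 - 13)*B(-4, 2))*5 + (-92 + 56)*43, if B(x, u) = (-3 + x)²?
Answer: -6448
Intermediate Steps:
((-7 - 13)*B(-4, 2))*5 + (-92 + 56)*43 = ((-7 - 13)*(-3 - 4)²)*5 + (-92 + 56)*43 = -20*(-7)²*5 - 36*43 = -20*49*5 - 1548 = -980*5 - 1548 = -4900 - 1548 = -6448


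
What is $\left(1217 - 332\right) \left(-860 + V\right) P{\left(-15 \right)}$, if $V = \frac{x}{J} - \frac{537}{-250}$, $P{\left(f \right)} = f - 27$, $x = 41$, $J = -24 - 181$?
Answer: $\frac{797344821}{25} \approx 3.1894 \cdot 10^{7}$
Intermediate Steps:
$J = -205$
$P{\left(f \right)} = -27 + f$
$V = \frac{487}{250}$ ($V = \frac{41}{-205} - \frac{537}{-250} = 41 \left(- \frac{1}{205}\right) - - \frac{537}{250} = - \frac{1}{5} + \frac{537}{250} = \frac{487}{250} \approx 1.948$)
$\left(1217 - 332\right) \left(-860 + V\right) P{\left(-15 \right)} = \left(1217 - 332\right) \left(-860 + \frac{487}{250}\right) \left(-27 - 15\right) = 885 \left(- \frac{214513}{250}\right) \left(-42\right) = \left(- \frac{37968801}{50}\right) \left(-42\right) = \frac{797344821}{25}$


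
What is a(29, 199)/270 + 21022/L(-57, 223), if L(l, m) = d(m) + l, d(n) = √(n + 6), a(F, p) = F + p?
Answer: -5380667/13590 - 10511*√229/1510 ≈ -501.27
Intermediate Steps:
d(n) = √(6 + n)
L(l, m) = l + √(6 + m) (L(l, m) = √(6 + m) + l = l + √(6 + m))
a(29, 199)/270 + 21022/L(-57, 223) = (29 + 199)/270 + 21022/(-57 + √(6 + 223)) = 228*(1/270) + 21022/(-57 + √229) = 38/45 + 21022/(-57 + √229)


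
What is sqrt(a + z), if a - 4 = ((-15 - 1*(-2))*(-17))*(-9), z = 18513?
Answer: 4*sqrt(1033) ≈ 128.56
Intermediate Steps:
a = -1985 (a = 4 + ((-15 - 1*(-2))*(-17))*(-9) = 4 + ((-15 + 2)*(-17))*(-9) = 4 - 13*(-17)*(-9) = 4 + 221*(-9) = 4 - 1989 = -1985)
sqrt(a + z) = sqrt(-1985 + 18513) = sqrt(16528) = 4*sqrt(1033)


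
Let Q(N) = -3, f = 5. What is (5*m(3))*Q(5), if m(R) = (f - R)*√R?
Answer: -30*√3 ≈ -51.962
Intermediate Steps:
m(R) = √R*(5 - R) (m(R) = (5 - R)*√R = √R*(5 - R))
(5*m(3))*Q(5) = (5*(√3*(5 - 1*3)))*(-3) = (5*(√3*(5 - 3)))*(-3) = (5*(√3*2))*(-3) = (5*(2*√3))*(-3) = (10*√3)*(-3) = -30*√3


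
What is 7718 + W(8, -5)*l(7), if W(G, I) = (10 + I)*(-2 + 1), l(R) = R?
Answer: 7683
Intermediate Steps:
W(G, I) = -10 - I (W(G, I) = (10 + I)*(-1) = -10 - I)
7718 + W(8, -5)*l(7) = 7718 + (-10 - 1*(-5))*7 = 7718 + (-10 + 5)*7 = 7718 - 5*7 = 7718 - 35 = 7683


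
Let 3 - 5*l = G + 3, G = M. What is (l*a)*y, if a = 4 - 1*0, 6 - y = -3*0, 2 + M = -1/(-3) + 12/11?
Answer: 152/55 ≈ 2.7636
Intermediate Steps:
M = -19/33 (M = -2 + (-1/(-3) + 12/11) = -2 + (-1*(-1/3) + 12*(1/11)) = -2 + (1/3 + 12/11) = -2 + 47/33 = -19/33 ≈ -0.57576)
G = -19/33 ≈ -0.57576
y = 6 (y = 6 - (-3)*0 = 6 - 1*0 = 6 + 0 = 6)
l = 19/165 (l = 3/5 - (-19/33 + 3)/5 = 3/5 - 1/5*80/33 = 3/5 - 16/33 = 19/165 ≈ 0.11515)
a = 4 (a = 4 + 0 = 4)
(l*a)*y = ((19/165)*4)*6 = (76/165)*6 = 152/55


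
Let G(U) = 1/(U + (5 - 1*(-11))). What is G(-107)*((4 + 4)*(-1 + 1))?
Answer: 0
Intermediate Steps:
G(U) = 1/(16 + U) (G(U) = 1/(U + (5 + 11)) = 1/(U + 16) = 1/(16 + U))
G(-107)*((4 + 4)*(-1 + 1)) = ((4 + 4)*(-1 + 1))/(16 - 107) = (8*0)/(-91) = -1/91*0 = 0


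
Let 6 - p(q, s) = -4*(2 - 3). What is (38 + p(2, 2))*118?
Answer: 4720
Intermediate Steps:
p(q, s) = 2 (p(q, s) = 6 - (-4)*(2 - 3) = 6 - (-4)*(-1) = 6 - 1*4 = 6 - 4 = 2)
(38 + p(2, 2))*118 = (38 + 2)*118 = 40*118 = 4720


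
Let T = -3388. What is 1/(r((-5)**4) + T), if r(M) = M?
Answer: -1/2763 ≈ -0.00036193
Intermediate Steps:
1/(r((-5)**4) + T) = 1/((-5)**4 - 3388) = 1/(625 - 3388) = 1/(-2763) = -1/2763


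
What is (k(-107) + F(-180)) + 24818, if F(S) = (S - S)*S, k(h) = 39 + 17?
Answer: 24874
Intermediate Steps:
k(h) = 56
F(S) = 0 (F(S) = 0*S = 0)
(k(-107) + F(-180)) + 24818 = (56 + 0) + 24818 = 56 + 24818 = 24874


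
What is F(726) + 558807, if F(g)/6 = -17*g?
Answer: 484755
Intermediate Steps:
F(g) = -102*g (F(g) = 6*(-17*g) = -102*g)
F(726) + 558807 = -102*726 + 558807 = -74052 + 558807 = 484755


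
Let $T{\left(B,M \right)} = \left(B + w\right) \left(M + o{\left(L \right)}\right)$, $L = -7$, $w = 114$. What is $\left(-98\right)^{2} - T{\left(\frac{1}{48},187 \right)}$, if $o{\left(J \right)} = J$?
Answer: $- \frac{43679}{4} \approx -10920.0$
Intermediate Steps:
$T{\left(B,M \right)} = \left(-7 + M\right) \left(114 + B\right)$ ($T{\left(B,M \right)} = \left(B + 114\right) \left(M - 7\right) = \left(114 + B\right) \left(-7 + M\right) = \left(-7 + M\right) \left(114 + B\right)$)
$\left(-98\right)^{2} - T{\left(\frac{1}{48},187 \right)} = \left(-98\right)^{2} - \left(-798 - \frac{7}{48} + 114 \cdot 187 + \frac{1}{48} \cdot 187\right) = 9604 - \left(-798 - \frac{7}{48} + 21318 + \frac{1}{48} \cdot 187\right) = 9604 - \left(-798 - \frac{7}{48} + 21318 + \frac{187}{48}\right) = 9604 - \frac{82095}{4} = - \frac{43679}{4}$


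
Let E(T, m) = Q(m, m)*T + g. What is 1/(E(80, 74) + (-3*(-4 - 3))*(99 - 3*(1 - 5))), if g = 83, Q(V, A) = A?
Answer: 1/8334 ≈ 0.00011999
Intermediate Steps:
E(T, m) = 83 + T*m (E(T, m) = m*T + 83 = T*m + 83 = 83 + T*m)
1/(E(80, 74) + (-3*(-4 - 3))*(99 - 3*(1 - 5))) = 1/((83 + 80*74) + (-3*(-4 - 3))*(99 - 3*(1 - 5))) = 1/((83 + 5920) + (-3*(-7))*(99 - 3*(-4))) = 1/(6003 + 21*(99 + 12)) = 1/(6003 + 21*111) = 1/(6003 + 2331) = 1/8334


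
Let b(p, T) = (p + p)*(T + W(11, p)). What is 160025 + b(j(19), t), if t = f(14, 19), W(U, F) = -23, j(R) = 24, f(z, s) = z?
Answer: 159593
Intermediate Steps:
t = 14
b(p, T) = 2*p*(-23 + T) (b(p, T) = (p + p)*(T - 23) = (2*p)*(-23 + T) = 2*p*(-23 + T))
160025 + b(j(19), t) = 160025 + 2*24*(-23 + 14) = 160025 + 2*24*(-9) = 160025 - 432 = 159593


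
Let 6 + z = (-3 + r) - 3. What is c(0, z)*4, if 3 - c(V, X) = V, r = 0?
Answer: 12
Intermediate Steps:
z = -12 (z = -6 + ((-3 + 0) - 3) = -6 + (-3 - 3) = -6 - 6 = -12)
c(V, X) = 3 - V
c(0, z)*4 = (3 - 1*0)*4 = (3 + 0)*4 = 3*4 = 12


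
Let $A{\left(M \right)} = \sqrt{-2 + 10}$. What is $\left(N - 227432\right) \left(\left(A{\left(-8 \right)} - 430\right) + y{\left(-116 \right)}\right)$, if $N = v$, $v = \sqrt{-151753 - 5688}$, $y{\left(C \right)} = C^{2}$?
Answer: $- 2 \left(6513 + \sqrt{2}\right) \left(227432 - i \sqrt{157441}\right) \approx -2.9632 \cdot 10^{9} + 5.1697 \cdot 10^{6} i$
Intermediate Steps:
$v = i \sqrt{157441}$ ($v = \sqrt{-157441} = i \sqrt{157441} \approx 396.79 i$)
$A{\left(M \right)} = 2 \sqrt{2}$ ($A{\left(M \right)} = \sqrt{8} = 2 \sqrt{2}$)
$N = i \sqrt{157441} \approx 396.79 i$
$\left(N - 227432\right) \left(\left(A{\left(-8 \right)} - 430\right) + y{\left(-116 \right)}\right) = \left(i \sqrt{157441} - 227432\right) \left(\left(2 \sqrt{2} - 430\right) + \left(-116\right)^{2}\right) = \left(-227432 + i \sqrt{157441}\right) \left(\left(2 \sqrt{2} - 430\right) + 13456\right) = \left(-227432 + i \sqrt{157441}\right) \left(\left(-430 + 2 \sqrt{2}\right) + 13456\right) = \left(-227432 + i \sqrt{157441}\right) \left(13026 + 2 \sqrt{2}\right)$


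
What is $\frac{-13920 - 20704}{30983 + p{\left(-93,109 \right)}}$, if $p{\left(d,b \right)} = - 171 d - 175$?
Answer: $- \frac{34624}{46711} \approx -0.74124$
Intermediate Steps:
$p{\left(d,b \right)} = -175 - 171 d$
$\frac{-13920 - 20704}{30983 + p{\left(-93,109 \right)}} = \frac{-13920 - 20704}{30983 - -15728} = - \frac{34624}{30983 + \left(-175 + 15903\right)} = - \frac{34624}{30983 + 15728} = - \frac{34624}{46711}$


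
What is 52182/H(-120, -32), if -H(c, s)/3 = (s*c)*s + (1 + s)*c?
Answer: 2899/19860 ≈ 0.14597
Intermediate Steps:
H(c, s) = -3*c*s² - 3*c*(1 + s) (H(c, s) = -3*((s*c)*s + (1 + s)*c) = -3*((c*s)*s + c*(1 + s)) = -3*(c*s² + c*(1 + s)) = -3*c*s² - 3*c*(1 + s))
52182/H(-120, -32) = 52182/((-3*(-120)*(1 - 32 + (-32)²))) = 52182/((-3*(-120)*(1 - 32 + 1024))) = 52182/((-3*(-120)*993)) = 52182/357480 = 52182*(1/357480) = 2899/19860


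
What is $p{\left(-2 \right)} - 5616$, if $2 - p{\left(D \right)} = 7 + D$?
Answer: $-5619$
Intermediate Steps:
$p{\left(D \right)} = -5 - D$ ($p{\left(D \right)} = 2 - \left(7 + D\right) = -5 - D$)
$p{\left(-2 \right)} - 5616 = \left(-5 - -2\right) - 5616 = \left(-5 + 2\right) - 5616 = -3 - 5616 = -5619$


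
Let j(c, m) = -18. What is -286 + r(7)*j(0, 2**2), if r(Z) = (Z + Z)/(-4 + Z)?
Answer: -370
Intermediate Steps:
r(Z) = 2*Z/(-4 + Z) (r(Z) = (2*Z)/(-4 + Z) = 2*Z/(-4 + Z))
-286 + r(7)*j(0, 2**2) = -286 + (2*7/(-4 + 7))*(-18) = -286 + (2*7/3)*(-18) = -286 + (2*7*(1/3))*(-18) = -286 + (14/3)*(-18) = -286 - 84 = -370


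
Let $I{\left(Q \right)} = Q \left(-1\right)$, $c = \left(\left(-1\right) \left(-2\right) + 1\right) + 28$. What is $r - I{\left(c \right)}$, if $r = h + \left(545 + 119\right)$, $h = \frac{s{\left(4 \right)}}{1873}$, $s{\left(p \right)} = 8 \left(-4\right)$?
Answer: $\frac{1301703}{1873} \approx 694.98$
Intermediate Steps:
$c = 31$ ($c = \left(2 + 1\right) + 28 = 3 + 28 = 31$)
$s{\left(p \right)} = -32$
$h = - \frac{32}{1873} \approx -0.017085$
$I{\left(Q \right)} = - Q$
$r = \frac{1243640}{1873}$ ($r = - \frac{32}{1873} + \left(545 + 119\right) = - \frac{32}{1873} + 664 = \frac{1243640}{1873} \approx 663.98$)
$r - I{\left(c \right)} = \frac{1243640}{1873} - \left(-1\right) 31 = \frac{1243640}{1873} - -31 = \frac{1243640}{1873} + 31 = \frac{1301703}{1873}$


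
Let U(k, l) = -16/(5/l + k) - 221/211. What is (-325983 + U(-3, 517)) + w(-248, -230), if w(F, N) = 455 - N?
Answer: -53056377831/163103 ≈ -3.2529e+5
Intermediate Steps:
U(k, l) = -221/211 - 16/(k + 5/l) (U(k, l) = -16/(k + 5/l) - 221*1/211 = -16/(k + 5/l) - 221/211 = -221/211 - 16/(k + 5/l))
(-325983 + U(-3, 517)) + w(-248, -230) = (-325983 + (-1105 - 3376*517 - 221*(-3)*517)/(211*(5 - 3*517))) + (455 - 1*(-230)) = (-325983 + (-1105 - 1745392 + 342771)/(211*(5 - 1551))) + (455 + 230) = (-325983 + (1/211)*(-1403726)/(-1546)) + 685 = (-325983 + (1/211)*(-1/1546)*(-1403726)) + 685 = (-325983 + 701863/163103) + 685 = -53168103386/163103 + 685 = -53056377831/163103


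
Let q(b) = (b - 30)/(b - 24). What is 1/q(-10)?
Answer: 17/20 ≈ 0.85000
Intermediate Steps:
q(b) = (-30 + b)/(-24 + b)
1/q(-10) = 1/((-30 - 10)/(-24 - 10)) = 1/(-40/(-34)) = 1/(-1/34*(-40)) = 1/(20/17) = 17/20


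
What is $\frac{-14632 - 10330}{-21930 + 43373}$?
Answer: $- \frac{24962}{21443} \approx -1.1641$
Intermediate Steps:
$\frac{-14632 - 10330}{-21930 + 43373} = - \frac{24962}{21443}$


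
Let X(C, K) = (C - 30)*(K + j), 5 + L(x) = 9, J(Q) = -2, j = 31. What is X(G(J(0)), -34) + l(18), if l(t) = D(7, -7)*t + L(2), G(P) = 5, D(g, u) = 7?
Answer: 205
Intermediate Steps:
L(x) = 4 (L(x) = -5 + 9 = 4)
X(C, K) = (-30 + C)*(31 + K) (X(C, K) = (C - 30)*(K + 31) = (-30 + C)*(31 + K))
l(t) = 4 + 7*t (l(t) = 7*t + 4 = 4 + 7*t)
X(G(J(0)), -34) + l(18) = (-930 - 30*(-34) + 31*5 + 5*(-34)) + (4 + 7*18) = (-930 + 1020 + 155 - 170) + (4 + 126) = 75 + 130 = 205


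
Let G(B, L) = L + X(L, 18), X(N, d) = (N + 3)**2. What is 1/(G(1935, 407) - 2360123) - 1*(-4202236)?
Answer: 9209687653375/2191616 ≈ 4.2022e+6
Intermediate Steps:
X(N, d) = (3 + N)**2
G(B, L) = L + (3 + L)**2
1/(G(1935, 407) - 2360123) - 1*(-4202236) = 1/((407 + (3 + 407)**2) - 2360123) - 1*(-4202236) = 1/((407 + 410**2) - 2360123) + 4202236 = 1/((407 + 168100) - 2360123) + 4202236 = 1/(168507 - 2360123) + 4202236 = 1/(-2191616) + 4202236 = -1/2191616 + 4202236 = 9209687653375/2191616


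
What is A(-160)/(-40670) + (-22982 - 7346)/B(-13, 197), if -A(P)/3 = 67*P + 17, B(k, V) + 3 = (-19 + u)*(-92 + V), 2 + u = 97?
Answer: -212796179/46346370 ≈ -4.5914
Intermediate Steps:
u = 95 (u = -2 + 97 = 95)
B(k, V) = -6995 + 76*V (B(k, V) = -3 + (-19 + 95)*(-92 + V) = -3 + 76*(-92 + V) = -3 + (-6992 + 76*V) = -6995 + 76*V)
A(P) = -51 - 201*P (A(P) = -3*(67*P + 17) = -3*(17 + 67*P) = -51 - 201*P)
A(-160)/(-40670) + (-22982 - 7346)/B(-13, 197) = (-51 - 201*(-160))/(-40670) + (-22982 - 7346)/(-6995 + 76*197) = (-51 + 32160)*(-1/40670) - 30328/(-6995 + 14972) = 32109*(-1/40670) - 30328/7977 = -4587/5810 - 30328*1/7977 = -4587/5810 - 30328/7977 = -212796179/46346370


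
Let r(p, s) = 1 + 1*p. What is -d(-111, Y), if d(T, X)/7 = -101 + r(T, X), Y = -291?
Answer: 1477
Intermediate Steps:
r(p, s) = 1 + p
d(T, X) = -700 + 7*T (d(T, X) = 7*(-101 + (1 + T)) = 7*(-100 + T) = -700 + 7*T)
-d(-111, Y) = -(-700 + 7*(-111)) = -(-700 - 777) = -1*(-1477) = 1477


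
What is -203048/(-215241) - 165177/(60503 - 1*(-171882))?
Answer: 11632446823/50018779785 ≈ 0.23256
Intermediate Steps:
-203048/(-215241) - 165177/(60503 - 1*(-171882)) = -203048*(-1/215241) - 165177/(60503 + 171882) = 203048/215241 - 165177/232385 = 11632446823/50018779785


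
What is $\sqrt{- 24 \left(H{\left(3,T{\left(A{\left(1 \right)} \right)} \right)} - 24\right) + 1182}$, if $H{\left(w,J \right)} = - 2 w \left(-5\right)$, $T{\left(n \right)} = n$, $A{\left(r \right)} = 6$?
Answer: $\sqrt{1038} \approx 32.218$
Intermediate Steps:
$H{\left(w,J \right)} = 10 w$
$\sqrt{- 24 \left(H{\left(3,T{\left(A{\left(1 \right)} \right)} \right)} - 24\right) + 1182} = \sqrt{- 24 \left(10 \cdot 3 - 24\right) + 1182} = \sqrt{- 24 \left(30 - 24\right) + 1182} = \sqrt{\left(-24\right) 6 + 1182} = \sqrt{-144 + 1182} = \sqrt{1038}$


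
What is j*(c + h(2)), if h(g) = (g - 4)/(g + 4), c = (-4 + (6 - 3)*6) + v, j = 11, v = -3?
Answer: 352/3 ≈ 117.33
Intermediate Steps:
c = 11 (c = (-4 + (6 - 3)*6) - 3 = (-4 + 3*6) - 3 = (-4 + 18) - 3 = 14 - 3 = 11)
h(g) = (-4 + g)/(4 + g)
j*(c + h(2)) = 11*(11 + (-4 + 2)/(4 + 2)) = 11*(11 - 2/6) = 11*(11 + (1/6)*(-2)) = 11*(11 - 1/3) = 11*(32/3) = 352/3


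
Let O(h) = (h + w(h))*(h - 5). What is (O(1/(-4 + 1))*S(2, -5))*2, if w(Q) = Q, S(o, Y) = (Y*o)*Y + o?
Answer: 3328/9 ≈ 369.78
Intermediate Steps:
S(o, Y) = o + o*Y² (S(o, Y) = o*Y² + o = o + o*Y²)
O(h) = 2*h*(-5 + h) (O(h) = (h + h)*(h - 5) = (2*h)*(-5 + h) = 2*h*(-5 + h))
(O(1/(-4 + 1))*S(2, -5))*2 = ((2*(-5 + 1/(-4 + 1))/(-4 + 1))*(2*(1 + (-5)²)))*2 = ((2*(-5 + 1/(-3))/(-3))*(2*(1 + 25)))*2 = ((2*(-⅓)*(-5 - ⅓))*(2*26))*2 = ((2*(-⅓)*(-16/3))*52)*2 = ((32/9)*52)*2 = (1664/9)*2 = 3328/9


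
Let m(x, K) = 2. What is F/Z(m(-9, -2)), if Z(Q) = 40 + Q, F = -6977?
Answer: -6977/42 ≈ -166.12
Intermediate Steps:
F/Z(m(-9, -2)) = -6977/(40 + 2) = -6977/42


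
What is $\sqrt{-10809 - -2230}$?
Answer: $i \sqrt{8579} \approx 92.623 i$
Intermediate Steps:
$\sqrt{-10809 - -2230} = \sqrt{-10809 + \left(\left(5292 - 1250\right) - 1812\right)} = \sqrt{-10809 + \left(4042 - 1812\right)} = \sqrt{-10809 + 2230} = \sqrt{-8579} = i \sqrt{8579}$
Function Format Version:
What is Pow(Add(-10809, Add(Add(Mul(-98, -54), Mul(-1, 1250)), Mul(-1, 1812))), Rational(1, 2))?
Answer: Mul(I, Pow(8579, Rational(1, 2))) ≈ Mul(92.623, I)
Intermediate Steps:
Pow(Add(-10809, Add(Add(Mul(-98, -54), Mul(-1, 1250)), Mul(-1, 1812))), Rational(1, 2)) = Pow(Add(-10809, Add(Add(5292, -1250), -1812)), Rational(1, 2)) = Pow(Add(-10809, Add(4042, -1812)), Rational(1, 2)) = Pow(Add(-10809, 2230), Rational(1, 2)) = Pow(-8579, Rational(1, 2)) = Mul(I, Pow(8579, Rational(1, 2)))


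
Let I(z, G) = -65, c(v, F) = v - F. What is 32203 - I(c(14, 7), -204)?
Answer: 32268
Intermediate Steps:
32203 - I(c(14, 7), -204) = 32203 - 1*(-65) = 32203 + 65 = 32268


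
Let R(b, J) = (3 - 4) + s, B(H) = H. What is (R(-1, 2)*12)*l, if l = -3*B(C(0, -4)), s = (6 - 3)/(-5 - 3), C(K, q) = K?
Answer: 0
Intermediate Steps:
s = -3/8 (s = 3/(-8) = 3*(-⅛) = -3/8 ≈ -0.37500)
R(b, J) = -11/8 (R(b, J) = (3 - 4) - 3/8 = -1 - 3/8 = -11/8)
l = 0 (l = -3*0 = 0)
(R(-1, 2)*12)*l = -11/8*12*0 = -33/2*0 = 0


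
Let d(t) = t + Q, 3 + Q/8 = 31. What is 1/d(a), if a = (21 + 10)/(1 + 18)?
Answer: 19/4287 ≈ 0.0044320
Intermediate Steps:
Q = 224 (Q = -24 + 8*31 = -24 + 248 = 224)
a = 31/19 ≈ 1.6316
d(t) = 224 + t (d(t) = t + 224 = 224 + t)
1/d(a) = 1/(224 + 31/19) = 1/(4287/19) = 19/4287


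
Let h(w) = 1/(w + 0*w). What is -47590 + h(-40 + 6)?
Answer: -1618061/34 ≈ -47590.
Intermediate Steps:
h(w) = 1/w (h(w) = 1/(w + 0) = 1/w)
-47590 + h(-40 + 6) = -47590 + 1/(-40 + 6) = -47590 + 1/(-34) = -47590 - 1/34 = -1618061/34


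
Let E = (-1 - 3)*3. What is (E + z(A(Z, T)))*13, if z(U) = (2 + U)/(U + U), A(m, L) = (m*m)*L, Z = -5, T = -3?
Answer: -22451/150 ≈ -149.67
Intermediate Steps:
E = -12 (E = -4*3 = -12)
A(m, L) = L*m**2 (A(m, L) = m**2*L = L*m**2)
z(U) = (2 + U)/(2*U) (z(U) = (2 + U)/((2*U)) = (2 + U)*(1/(2*U)) = (2 + U)/(2*U))
(E + z(A(Z, T)))*13 = (-12 + (2 - 3*(-5)**2)/(2*((-3*(-5)**2))))*13 = (-12 + (2 - 3*25)/(2*((-3*25))))*13 = (-12 + (1/2)*(2 - 75)/(-75))*13 = (-12 + (1/2)*(-1/75)*(-73))*13 = (-12 + 73/150)*13 = -1727/150*13 = -22451/150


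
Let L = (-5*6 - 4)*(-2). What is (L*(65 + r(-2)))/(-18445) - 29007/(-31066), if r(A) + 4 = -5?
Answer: 3501973/4815230 ≈ 0.72727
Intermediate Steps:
r(A) = -9 (r(A) = -4 - 5 = -9)
L = 68 (L = (-30 - 4)*(-2) = -34*(-2) = 68)
(L*(65 + r(-2)))/(-18445) - 29007/(-31066) = (68*(65 - 9))/(-18445) - 29007/(-31066) = (68*56)*(-1/18445) - 29007*(-1/31066) = 3808*(-1/18445) + 29007/31066 = -32/155 + 29007/31066 = 3501973/4815230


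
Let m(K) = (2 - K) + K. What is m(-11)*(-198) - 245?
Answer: -641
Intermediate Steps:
m(K) = 2
m(-11)*(-198) - 245 = 2*(-198) - 245 = -396 - 245 = -641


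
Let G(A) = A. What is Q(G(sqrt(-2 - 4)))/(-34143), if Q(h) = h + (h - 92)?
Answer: 92/34143 - 2*I*sqrt(6)/34143 ≈ 0.0026946 - 0.00014348*I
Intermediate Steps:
Q(h) = -92 + 2*h (Q(h) = h + (-92 + h) = -92 + 2*h)
Q(G(sqrt(-2 - 4)))/(-34143) = (-92 + 2*sqrt(-2 - 4))/(-34143) = (-92 + 2*sqrt(-6))*(-1/34143) = (-92 + 2*(I*sqrt(6)))*(-1/34143) = (-92 + 2*I*sqrt(6))*(-1/34143) = 92/34143 - 2*I*sqrt(6)/34143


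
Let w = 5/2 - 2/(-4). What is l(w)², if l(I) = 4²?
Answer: 256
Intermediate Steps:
w = 3 (w = 5*(½) - 2*(-¼) = 5/2 + ½ = 3)
l(I) = 16
l(w)² = 16² = 256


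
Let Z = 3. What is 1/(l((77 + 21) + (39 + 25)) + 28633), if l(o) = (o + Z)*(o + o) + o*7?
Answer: 1/83227 ≈ 1.2015e-5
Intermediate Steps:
l(o) = 7*o + 2*o*(3 + o) (l(o) = (o + 3)*(o + o) + o*7 = (3 + o)*(2*o) + 7*o = 2*o*(3 + o) + 7*o = 7*o + 2*o*(3 + o))
1/(l((77 + 21) + (39 + 25)) + 28633) = 1/(((77 + 21) + (39 + 25))*(13 + 2*((77 + 21) + (39 + 25))) + 28633) = 1/((98 + 64)*(13 + 2*(98 + 64)) + 28633) = 1/(162*(13 + 2*162) + 28633) = 1/(162*(13 + 324) + 28633) = 1/(162*337 + 28633) = 1/(54594 + 28633) = 1/83227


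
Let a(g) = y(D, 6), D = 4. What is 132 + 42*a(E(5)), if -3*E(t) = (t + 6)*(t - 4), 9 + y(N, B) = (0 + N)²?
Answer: 426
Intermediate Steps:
y(N, B) = -9 + N² (y(N, B) = -9 + (0 + N)² = -9 + N²)
E(t) = -(-4 + t)*(6 + t)/3 (E(t) = -(t + 6)*(t - 4)/3 = -(6 + t)*(-4 + t)/3 = -(-4 + t)*(6 + t)/3)
a(g) = 7 (a(g) = -9 + 4² = -9 + 16 = 7)
132 + 42*a(E(5)) = 132 + 42*7 = 132 + 294 = 426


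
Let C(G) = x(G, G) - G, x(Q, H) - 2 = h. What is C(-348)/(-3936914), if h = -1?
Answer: -349/3936914 ≈ -8.8648e-5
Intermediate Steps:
x(Q, H) = 1 (x(Q, H) = 2 - 1 = 1)
C(G) = 1 - G
C(-348)/(-3936914) = (1 - 1*(-348))/(-3936914) = (1 + 348)*(-1/3936914) = 349*(-1/3936914) = -349/3936914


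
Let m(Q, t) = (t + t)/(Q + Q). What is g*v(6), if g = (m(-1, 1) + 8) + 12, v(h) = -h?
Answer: -114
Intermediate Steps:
m(Q, t) = t/Q (m(Q, t) = (2*t)/((2*Q)) = (2*t)*(1/(2*Q)) = t/Q)
g = 19 (g = (1/(-1) + 8) + 12 = (1*(-1) + 8) + 12 = (-1 + 8) + 12 = 7 + 12 = 19)
g*v(6) = 19*(-1*6) = 19*(-6) = -114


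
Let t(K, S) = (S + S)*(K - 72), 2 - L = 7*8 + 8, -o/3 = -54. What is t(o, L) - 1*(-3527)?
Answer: -7633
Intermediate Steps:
o = 162 (o = -3*(-54) = 162)
L = -62 (L = 2 - (7*8 + 8) = 2 - (56 + 8) = 2 - 1*64 = 2 - 64 = -62)
t(K, S) = 2*S*(-72 + K) (t(K, S) = (2*S)*(-72 + K) = 2*S*(-72 + K))
t(o, L) - 1*(-3527) = 2*(-62)*(-72 + 162) - 1*(-3527) = 2*(-62)*90 + 3527 = -11160 + 3527 = -7633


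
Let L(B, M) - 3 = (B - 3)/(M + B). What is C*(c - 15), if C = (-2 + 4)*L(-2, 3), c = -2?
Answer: 68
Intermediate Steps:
L(B, M) = 3 + (-3 + B)/(B + M) (L(B, M) = 3 + (B - 3)/(M + B) = 3 + (-3 + B)/(B + M))
C = -4 (C = (-2 + 4)*((-3 + 3*3 + 4*(-2))/(-2 + 3)) = 2*((-3 + 9 - 8)/1) = 2*(1*(-2)) = 2*(-2) = -4)
C*(c - 15) = -4*(-2 - 15) = -4*(-17) = 68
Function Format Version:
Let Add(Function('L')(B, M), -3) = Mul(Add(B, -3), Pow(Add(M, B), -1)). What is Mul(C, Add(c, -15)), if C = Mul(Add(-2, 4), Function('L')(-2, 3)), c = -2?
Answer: 68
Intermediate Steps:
Function('L')(B, M) = Add(3, Mul(Pow(Add(B, M), -1), Add(-3, B))) (Function('L')(B, M) = Add(3, Mul(Add(B, -3), Pow(Add(M, B), -1))) = Add(3, Mul(Add(-3, B), Pow(Add(B, M), -1))) = Add(3, Mul(Pow(Add(B, M), -1), Add(-3, B))))
C = -4 (C = Mul(Add(-2, 4), Mul(Pow(Add(-2, 3), -1), Add(-3, Mul(3, 3), Mul(4, -2)))) = Mul(2, Mul(Pow(1, -1), Add(-3, 9, -8))) = Mul(2, Mul(1, -2)) = Mul(2, -2) = -4)
Mul(C, Add(c, -15)) = Mul(-4, Add(-2, -15)) = Mul(-4, -17) = 68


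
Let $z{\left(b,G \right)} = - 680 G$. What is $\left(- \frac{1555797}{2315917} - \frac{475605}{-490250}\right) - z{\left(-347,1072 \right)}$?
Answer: $\frac{5339649748665197}{7325021350} \approx 7.2896 \cdot 10^{5}$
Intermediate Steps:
$\left(- \frac{1555797}{2315917} - \frac{475605}{-490250}\right) - z{\left(-347,1072 \right)} = \left(- \frac{1555797}{2315917} - \frac{475605}{-490250}\right) - \left(-680\right) 1072 = \left(\left(-1555797\right) \frac{1}{2315917} - - \frac{95121}{98050}\right) - -728960 = \left(- \frac{50187}{74707} + \frac{95121}{98050}\right) + 728960 = \frac{2185369197}{7325021350} + 728960 = \frac{5339649748665197}{7325021350}$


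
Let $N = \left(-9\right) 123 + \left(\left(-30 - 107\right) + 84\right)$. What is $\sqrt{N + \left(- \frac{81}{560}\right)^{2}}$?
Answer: $\frac{11 i \sqrt{3006359}}{560} \approx 34.058 i$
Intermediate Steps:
$N = -1160$ ($N = -1107 + \left(-137 + 84\right) = -1107 - 53 = -1160$)
$\sqrt{N + \left(- \frac{81}{560}\right)^{2}} = \sqrt{-1160 + \left(- \frac{81}{560}\right)^{2}} = \sqrt{-1160 + \frac{6561}{313600}} = \sqrt{- \frac{363769439}{313600}} = \frac{11 i \sqrt{3006359}}{560}$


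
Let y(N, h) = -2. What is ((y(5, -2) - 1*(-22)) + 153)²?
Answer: 29929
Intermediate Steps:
((y(5, -2) - 1*(-22)) + 153)² = ((-2 - 1*(-22)) + 153)² = ((-2 + 22) + 153)² = (20 + 153)² = 173² = 29929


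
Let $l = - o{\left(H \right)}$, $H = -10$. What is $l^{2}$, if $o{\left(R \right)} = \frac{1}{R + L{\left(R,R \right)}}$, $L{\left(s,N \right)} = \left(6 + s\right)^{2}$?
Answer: $\frac{1}{36} \approx 0.027778$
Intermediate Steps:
$o{\left(R \right)} = \frac{1}{R + \left(6 + R\right)^{2}}$
$l = - \frac{1}{6}$ ($l = - \frac{1}{-10 + \left(6 - 10\right)^{2}} = - \frac{1}{-10 + \left(-4\right)^{2}} = - \frac{1}{-10 + 16} = - \frac{1}{6} \approx -0.16667$)
$l^{2} = \left(- \frac{1}{6}\right)^{2} = \frac{1}{36}$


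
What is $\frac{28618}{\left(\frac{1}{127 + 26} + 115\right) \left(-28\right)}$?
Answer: $- \frac{2189277}{246344} \approx -8.8871$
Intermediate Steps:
$\frac{28618}{\left(\frac{1}{127 + 26} + 115\right) \left(-28\right)} = \frac{28618}{\left(\frac{1}{153} + 115\right) \left(-28\right)} = \frac{28618}{\frac{17596}{153} \left(-28\right)} = \frac{28618}{- \frac{492688}{153}} = 28618 \left(- \frac{153}{492688}\right) = - \frac{2189277}{246344}$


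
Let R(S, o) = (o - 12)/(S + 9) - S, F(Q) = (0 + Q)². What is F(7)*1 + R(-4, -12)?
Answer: 241/5 ≈ 48.200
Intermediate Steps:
F(Q) = Q²
R(S, o) = -S + (-12 + o)/(9 + S) (R(S, o) = (-12 + o)/(9 + S) - S = -S + (-12 + o)/(9 + S))
F(7)*1 + R(-4, -12) = 7²*1 + (-12 - 12 - 1*(-4)² - 9*(-4))/(9 - 4) = 49*1 + (-12 - 12 - 1*16 + 36)/5 = 49 + (-12 - 12 - 16 + 36)/5 = 49 + (⅕)*(-4) = 49 - ⅘ = 241/5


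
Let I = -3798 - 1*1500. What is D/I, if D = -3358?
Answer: 1679/2649 ≈ 0.63382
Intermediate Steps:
I = -5298 (I = -3798 - 1500 = -5298)
D/I = -3358/(-5298) = -3358*(-1/5298) = 1679/2649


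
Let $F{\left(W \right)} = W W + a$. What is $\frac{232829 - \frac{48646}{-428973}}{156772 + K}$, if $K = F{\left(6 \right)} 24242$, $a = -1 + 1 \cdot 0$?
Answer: $\frac{99877403263}{431221676466} \approx 0.23162$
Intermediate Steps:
$a = -1$ ($a = -1 + 0 = -1$)
$F{\left(W \right)} = -1 + W^{2}$ ($F{\left(W \right)} = W W - 1 = W^{2} - 1 = -1 + W^{2}$)
$K = 848470$ ($K = \left(-1 + 6^{2}\right) 24242 = \left(-1 + 36\right) 24242 = 35 \cdot 24242 = 848470$)
$\frac{232829 - \frac{48646}{-428973}}{156772 + K} = \frac{232829 - \frac{48646}{-428973}}{156772 + 848470} = \frac{232829 - - \frac{48646}{428973}}{1005242} = \left(232829 + \frac{48646}{428973}\right) \frac{1}{1005242} = \frac{99877403263}{428973} \cdot \frac{1}{1005242} = \frac{99877403263}{431221676466}$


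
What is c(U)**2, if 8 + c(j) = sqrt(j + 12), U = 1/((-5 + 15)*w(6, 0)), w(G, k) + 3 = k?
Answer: (240 - sqrt(10770))**2/900 ≈ 20.618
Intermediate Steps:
w(G, k) = -3 + k
U = -1/30 (U = 1/((-5 + 15)*(-3 + 0)) = 1/(10*(-3)) = (1/10)*(-1/3) = -1/30 ≈ -0.033333)
c(j) = -8 + sqrt(12 + j) (c(j) = -8 + sqrt(j + 12) = -8 + sqrt(12 + j))
c(U)**2 = (-8 + sqrt(12 - 1/30))**2 = (-8 + sqrt(359/30))**2 = (-8 + sqrt(10770)/30)**2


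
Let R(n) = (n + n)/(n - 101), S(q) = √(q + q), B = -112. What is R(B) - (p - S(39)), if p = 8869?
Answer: -1888873/213 + √78 ≈ -8859.1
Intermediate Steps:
S(q) = √2*√q (S(q) = √(2*q) = √2*√q)
R(n) = 2*n/(-101 + n) (R(n) = (2*n)/(-101 + n) = 2*n/(-101 + n))
R(B) - (p - S(39)) = 2*(-112)/(-101 - 112) - (8869 - √2*√39) = 2*(-112)/(-213) - (8869 - √78) = 2*(-112)*(-1/213) + (-8869 + √78) = 224/213 + (-8869 + √78) = -1888873/213 + √78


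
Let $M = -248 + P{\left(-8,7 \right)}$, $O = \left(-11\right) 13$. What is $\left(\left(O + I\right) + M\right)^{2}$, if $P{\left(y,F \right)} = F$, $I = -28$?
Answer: $169744$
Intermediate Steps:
$O = -143$
$M = -241$ ($M = -248 + 7 = -241$)
$\left(\left(O + I\right) + M\right)^{2} = \left(\left(-143 - 28\right) - 241\right)^{2} = \left(-171 - 241\right)^{2} = \left(-412\right)^{2} = 169744$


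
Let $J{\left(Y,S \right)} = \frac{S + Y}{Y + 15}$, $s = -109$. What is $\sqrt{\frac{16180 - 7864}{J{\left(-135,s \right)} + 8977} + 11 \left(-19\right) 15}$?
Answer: $\frac{i \sqrt{227410703557455}}{269371} \approx 55.983 i$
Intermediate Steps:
$J{\left(Y,S \right)} = \frac{S + Y}{15 + Y}$
$\sqrt{\frac{16180 - 7864}{J{\left(-135,s \right)} + 8977} + 11 \left(-19\right) 15} = \sqrt{\frac{16180 - 7864}{\frac{-109 - 135}{15 - 135} + 8977} + 11 \left(-19\right) 15} = \sqrt{\frac{8316}{\frac{1}{-120} \left(-244\right) + 8977} - 3135} = \sqrt{\frac{8316}{\left(- \frac{1}{120}\right) \left(-244\right) + 8977} - 3135} = \sqrt{\frac{8316}{\frac{61}{30} + 8977} - 3135} = \sqrt{\frac{8316}{\frac{269371}{30}} - 3135} = \sqrt{8316 \cdot \frac{30}{269371} - 3135} = \sqrt{\frac{249480}{269371} - 3135} = \sqrt{- \frac{844228605}{269371}} = \frac{i \sqrt{227410703557455}}{269371}$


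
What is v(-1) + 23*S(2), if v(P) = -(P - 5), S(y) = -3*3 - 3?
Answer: -270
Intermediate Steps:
S(y) = -12 (S(y) = -9 - 3 = -12)
v(P) = 5 - P (v(P) = -(-5 + P) = 5 - P)
v(-1) + 23*S(2) = (5 - 1*(-1)) + 23*(-12) = (5 + 1) - 276 = 6 - 276 = -270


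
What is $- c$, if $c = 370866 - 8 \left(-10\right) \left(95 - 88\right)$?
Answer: $-371426$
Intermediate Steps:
$c = 371426$ ($c = 370866 - \left(-80\right) 7 = 370866 - -560 = 370866 + 560 = 371426$)
$- c = \left(-1\right) 371426 = -371426$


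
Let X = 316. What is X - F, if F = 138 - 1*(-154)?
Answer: 24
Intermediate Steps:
F = 292 (F = 138 + 154 = 292)
X - F = 316 - 1*292 = 316 - 292 = 24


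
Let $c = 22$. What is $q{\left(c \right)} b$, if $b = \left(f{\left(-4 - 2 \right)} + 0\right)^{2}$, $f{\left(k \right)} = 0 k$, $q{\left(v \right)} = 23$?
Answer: $0$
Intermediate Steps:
$f{\left(k \right)} = 0$
$b = 0$ ($b = \left(0 + 0\right)^{2} = 0^{2} = 0$)
$q{\left(c \right)} b = 23 \cdot 0 = 0$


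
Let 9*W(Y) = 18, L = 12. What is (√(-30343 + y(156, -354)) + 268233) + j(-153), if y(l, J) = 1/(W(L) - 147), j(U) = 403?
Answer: 268636 + 34*I*√551870/145 ≈ 2.6864e+5 + 174.19*I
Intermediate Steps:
W(Y) = 2 (W(Y) = (⅑)*18 = 2)
y(l, J) = -1/145 (y(l, J) = 1/(2 - 147) = 1/(-145) = -1/145)
(√(-30343 + y(156, -354)) + 268233) + j(-153) = (√(-30343 - 1/145) + 268233) + 403 = (√(-4399736/145) + 268233) + 403 = (34*I*√551870/145 + 268233) + 403 = (268233 + 34*I*√551870/145) + 403 = 268636 + 34*I*√551870/145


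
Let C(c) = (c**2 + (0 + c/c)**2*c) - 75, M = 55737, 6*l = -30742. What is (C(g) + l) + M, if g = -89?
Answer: 175111/3 ≈ 58370.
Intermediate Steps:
l = -15371/3 (l = (1/6)*(-30742) = -15371/3 ≈ -5123.7)
C(c) = -75 + c + c**2 (C(c) = (c**2 + (0 + 1)**2*c) - 75 = (c**2 + 1**2*c) - 75 = (c**2 + 1*c) - 75 = (c**2 + c) - 75 = (c + c**2) - 75 = -75 + c + c**2)
(C(g) + l) + M = ((-75 - 89 + (-89)**2) - 15371/3) + 55737 = ((-75 - 89 + 7921) - 15371/3) + 55737 = (7757 - 15371/3) + 55737 = 7900/3 + 55737 = 175111/3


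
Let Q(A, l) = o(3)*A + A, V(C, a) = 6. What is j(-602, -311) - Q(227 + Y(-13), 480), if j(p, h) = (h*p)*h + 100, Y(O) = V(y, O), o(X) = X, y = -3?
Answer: -58226874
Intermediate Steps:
Y(O) = 6
j(p, h) = 100 + p*h² (j(p, h) = p*h² + 100 = 100 + p*h²)
Q(A, l) = 4*A (Q(A, l) = 3*A + A = 4*A)
j(-602, -311) - Q(227 + Y(-13), 480) = (100 - 602*(-311)²) - 4*(227 + 6) = (100 - 602*96721) - 4*233 = (100 - 58226042) - 1*932 = -58225942 - 932 = -58226874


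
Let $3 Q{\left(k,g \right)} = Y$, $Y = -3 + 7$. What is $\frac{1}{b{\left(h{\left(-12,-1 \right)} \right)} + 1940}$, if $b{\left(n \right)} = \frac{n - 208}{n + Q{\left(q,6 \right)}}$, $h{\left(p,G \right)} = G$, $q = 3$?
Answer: $\frac{1}{1313} \approx 0.00076161$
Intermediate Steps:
$Y = 4$
$Q{\left(k,g \right)} = \frac{4}{3}$ ($Q{\left(k,g \right)} = \frac{1}{3} \cdot 4 = \frac{4}{3}$)
$b{\left(n \right)} = \frac{-208 + n}{\frac{4}{3} + n}$ ($b{\left(n \right)} = \frac{n - 208}{n + \frac{4}{3}} = \frac{-208 + n}{\frac{4}{3} + n}$)
$\frac{1}{b{\left(h{\left(-12,-1 \right)} \right)} + 1940} = \frac{1}{\frac{3 \left(-208 - 1\right)}{4 + 3 \left(-1\right)} + 1940} = \frac{1}{3 \frac{1}{4 - 3} \left(-209\right) + 1940} = \frac{1}{3 \cdot 1^{-1} \left(-209\right) + 1940} = \frac{1}{3 \cdot 1 \left(-209\right) + 1940} = \frac{1}{-627 + 1940} = \frac{1}{1313}$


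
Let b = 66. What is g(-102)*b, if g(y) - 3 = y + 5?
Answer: -6204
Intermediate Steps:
g(y) = 8 + y (g(y) = 3 + (y + 5) = 3 + (5 + y) = 8 + y)
g(-102)*b = (8 - 102)*66 = -94*66 = -6204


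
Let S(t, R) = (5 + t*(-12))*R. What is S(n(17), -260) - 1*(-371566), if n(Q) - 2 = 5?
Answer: 392106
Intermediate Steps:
n(Q) = 7 (n(Q) = 2 + 5 = 7)
S(t, R) = R*(5 - 12*t) (S(t, R) = (5 - 12*t)*R = R*(5 - 12*t))
S(n(17), -260) - 1*(-371566) = -260*(5 - 12*7) - 1*(-371566) = -260*(5 - 84) + 371566 = -260*(-79) + 371566 = 20540 + 371566 = 392106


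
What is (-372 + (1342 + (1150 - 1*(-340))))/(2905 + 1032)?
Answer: 2460/3937 ≈ 0.62484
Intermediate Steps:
(-372 + (1342 + (1150 - 1*(-340))))/(2905 + 1032) = (-372 + (1342 + (1150 + 340)))/3937 = (-372 + (1342 + 1490))*(1/3937) = (-372 + 2832)*(1/3937) = 2460*(1/3937) = 2460/3937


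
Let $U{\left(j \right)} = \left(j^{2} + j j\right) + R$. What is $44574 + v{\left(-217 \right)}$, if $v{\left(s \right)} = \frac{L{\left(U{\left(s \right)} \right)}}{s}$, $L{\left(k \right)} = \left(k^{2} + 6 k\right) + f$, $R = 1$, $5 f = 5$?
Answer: $- \frac{8860576558}{217} \approx -4.0832 \cdot 10^{7}$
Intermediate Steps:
$f = 1$ ($f = \frac{1}{5} \cdot 5 = 1$)
$U{\left(j \right)} = 1 + 2 j^{2}$ ($U{\left(j \right)} = \left(j^{2} + j j\right) + 1 = \left(j^{2} + j^{2}\right) + 1 = 2 j^{2} + 1 = 1 + 2 j^{2}$)
$L{\left(k \right)} = 1 + k^{2} + 6 k$ ($L{\left(k \right)} = \left(k^{2} + 6 k\right) + 1 = 1 + k^{2} + 6 k$)
$v{\left(s \right)} = \frac{7 + \left(1 + 2 s^{2}\right)^{2} + 12 s^{2}}{s}$ ($v{\left(s \right)} = \frac{1 + \left(1 + 2 s^{2}\right)^{2} + 6 \left(1 + 2 s^{2}\right)}{s} = \frac{1 + \left(1 + 2 s^{2}\right)^{2} + \left(6 + 12 s^{2}\right)}{s} = \frac{7 + \left(1 + 2 s^{2}\right)^{2} + 12 s^{2}}{s}$)
$44574 + v{\left(-217 \right)} = 44574 + \left(4 \left(-217\right)^{3} + \frac{8}{-217} + 16 \left(-217\right)\right) = 44574 + \left(4 \left(-10218313\right) + 8 \left(- \frac{1}{217}\right) - 3472\right) = 44574 - \frac{8870249116}{217} = - \frac{8860576558}{217}$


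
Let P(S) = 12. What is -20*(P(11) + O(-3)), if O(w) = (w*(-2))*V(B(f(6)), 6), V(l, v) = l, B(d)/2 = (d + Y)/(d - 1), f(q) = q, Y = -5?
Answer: -288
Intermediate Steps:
B(d) = 2*(-5 + d)/(-1 + d) (B(d) = 2*((d - 5)/(d - 1)) = 2*((-5 + d)/(-1 + d)) = 2*(-5 + d)/(-1 + d))
O(w) = -4*w/5 (O(w) = (w*(-2))*(2*(-5 + 6)/(-1 + 6)) = (-2*w)*(2*1/5) = (-2*w)*(2*(1/5)*1) = -2*w*(2/5) = -4*w/5)
-20*(P(11) + O(-3)) = -20*(12 - 4/5*(-3)) = -20*(12 + 12/5) = -20*72/5 = -288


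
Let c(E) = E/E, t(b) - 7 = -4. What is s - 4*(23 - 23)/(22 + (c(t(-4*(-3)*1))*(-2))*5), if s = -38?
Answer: -38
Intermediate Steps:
t(b) = 3 (t(b) = 7 - 4 = 3)
c(E) = 1
s - 4*(23 - 23)/(22 + (c(t(-4*(-3)*1))*(-2))*5) = -38 - 4*(23 - 23)/(22 + (1*(-2))*5) = -38 - 0/(22 - 2*5) = -38 - 0/(22 - 10) = -38 - 0/12 = -38 - 4*0 = -38 + 0 = -38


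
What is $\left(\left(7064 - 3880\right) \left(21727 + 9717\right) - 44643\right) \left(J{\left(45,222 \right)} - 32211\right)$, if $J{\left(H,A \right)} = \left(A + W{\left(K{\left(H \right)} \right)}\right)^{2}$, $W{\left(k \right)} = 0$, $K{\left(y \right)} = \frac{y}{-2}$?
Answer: $1708547233869$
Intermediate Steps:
$K{\left(y \right)} = - \frac{y}{2}$ ($K{\left(y \right)} = y \left(- \frac{1}{2}\right) = - \frac{y}{2}$)
$J{\left(H,A \right)} = A^{2}$ ($J{\left(H,A \right)} = \left(A + 0\right)^{2} = A^{2}$)
$\left(\left(7064 - 3880\right) \left(21727 + 9717\right) - 44643\right) \left(J{\left(45,222 \right)} - 32211\right) = \left(\left(7064 - 3880\right) \left(21727 + 9717\right) - 44643\right) \left(222^{2} - 32211\right) = \left(3184 \cdot 31444 - 44643\right) \left(49284 - 32211\right) = \left(100117696 - 44643\right) 17073 = 100073053 \cdot 17073 = 1708547233869$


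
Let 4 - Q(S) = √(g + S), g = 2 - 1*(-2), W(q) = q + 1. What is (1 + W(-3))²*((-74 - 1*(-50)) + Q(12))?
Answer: -24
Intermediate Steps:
W(q) = 1 + q
g = 4 (g = 2 + 2 = 4)
Q(S) = 4 - √(4 + S)
(1 + W(-3))²*((-74 - 1*(-50)) + Q(12)) = (1 + (1 - 3))²*((-74 - 1*(-50)) + (4 - √(4 + 12))) = (1 - 2)²*((-74 + 50) + (4 - √16)) = (-1)²*(-24 + (4 - 1*4)) = 1*(-24 + (4 - 4)) = 1*(-24 + 0) = 1*(-24) = -24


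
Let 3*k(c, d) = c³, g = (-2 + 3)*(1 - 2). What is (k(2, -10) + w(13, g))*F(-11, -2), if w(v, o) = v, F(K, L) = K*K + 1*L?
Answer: 5593/3 ≈ 1864.3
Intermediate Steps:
F(K, L) = L + K² (F(K, L) = K² + L = L + K²)
g = -1 (g = 1*(-1) = -1)
k(c, d) = c³/3
(k(2, -10) + w(13, g))*F(-11, -2) = ((⅓)*2³ + 13)*(-2 + (-11)²) = ((⅓)*8 + 13)*(-2 + 121) = (8/3 + 13)*119 = (47/3)*119 = 5593/3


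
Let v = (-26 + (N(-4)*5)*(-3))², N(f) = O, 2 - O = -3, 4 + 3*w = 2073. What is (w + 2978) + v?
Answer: 41606/3 ≈ 13869.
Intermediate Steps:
w = 2069/3 (w = -4/3 + (⅓)*2073 = -4/3 + 691 = 2069/3 ≈ 689.67)
O = 5 (O = 2 - 1*(-3) = 2 + 3 = 5)
N(f) = 5
v = 10201 (v = (-26 + (5*5)*(-3))² = (-26 + 25*(-3))² = (-26 - 75)² = (-101)² = 10201)
(w + 2978) + v = (2069/3 + 2978) + 10201 = 11003/3 + 10201 = 41606/3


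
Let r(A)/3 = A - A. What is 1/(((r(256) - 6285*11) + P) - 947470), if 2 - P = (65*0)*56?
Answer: -1/1016603 ≈ -9.8367e-7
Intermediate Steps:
P = 2 (P = 2 - 65*0*56 = 2 - 0*56 = 2 - 1*0 = 2 + 0 = 2)
r(A) = 0 (r(A) = 3*(A - A) = 3*0 = 0)
1/(((r(256) - 6285*11) + P) - 947470) = 1/(((0 - 6285*11) + 2) - 947470) = 1/(((0 - 69135) + 2) - 947470) = 1/((-69135 + 2) - 947470) = 1/(-69133 - 947470) = 1/(-1016603) = -1/1016603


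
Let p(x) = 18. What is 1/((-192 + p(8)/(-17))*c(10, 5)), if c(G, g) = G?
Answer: -17/32820 ≈ -0.00051798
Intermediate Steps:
1/((-192 + p(8)/(-17))*c(10, 5)) = 1/((-192 + 18/(-17))*10) = 1/((-192 + 18*(-1/17))*10) = 1/((-192 - 18/17)*10) = 1/(-3282/17*10) = 1/(-32820/17) = -17/32820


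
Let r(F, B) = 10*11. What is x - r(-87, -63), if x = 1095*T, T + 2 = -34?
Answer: -39530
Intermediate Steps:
T = -36 (T = -2 - 34 = -36)
r(F, B) = 110
x = -39420 (x = 1095*(-36) = -39420)
x - r(-87, -63) = -39420 - 1*110 = -39420 - 110 = -39530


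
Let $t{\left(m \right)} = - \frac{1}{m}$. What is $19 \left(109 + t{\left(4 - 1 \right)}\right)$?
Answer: $\frac{6194}{3} \approx 2064.7$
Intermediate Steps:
$19 \left(109 + t{\left(4 - 1 \right)}\right) = 19 \left(109 - \frac{1}{4 - 1}\right) = 19 \left(109 - \frac{1}{3}\right) = 19 \cdot \frac{326}{3} = \frac{6194}{3}$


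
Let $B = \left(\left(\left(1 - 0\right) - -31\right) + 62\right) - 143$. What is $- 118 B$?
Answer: $5782$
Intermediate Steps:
$B = -49$ ($B = \left(\left(\left(1 + 0\right) + 31\right) + 62\right) - 143 = \left(\left(1 + 31\right) + 62\right) - 143 = \left(32 + 62\right) - 143 = 94 - 143 = -49$)
$- 118 B = \left(-118\right) \left(-49\right) = 5782$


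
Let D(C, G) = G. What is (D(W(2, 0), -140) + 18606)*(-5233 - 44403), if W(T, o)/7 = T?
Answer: -916578376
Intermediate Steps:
W(T, o) = 7*T
(D(W(2, 0), -140) + 18606)*(-5233 - 44403) = (-140 + 18606)*(-5233 - 44403) = 18466*(-49636) = -916578376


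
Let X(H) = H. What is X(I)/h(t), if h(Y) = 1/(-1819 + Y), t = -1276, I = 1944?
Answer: -6016680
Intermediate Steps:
X(I)/h(t) = 1944/(1/(-1819 - 1276)) = 1944/(1/(-3095)) = 1944/(-1/3095) = 1944*(-3095) = -6016680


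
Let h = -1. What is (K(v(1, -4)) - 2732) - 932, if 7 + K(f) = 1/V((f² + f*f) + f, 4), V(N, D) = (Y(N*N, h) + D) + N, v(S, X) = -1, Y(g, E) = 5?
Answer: -36709/10 ≈ -3670.9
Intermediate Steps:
V(N, D) = 5 + D + N (V(N, D) = (5 + D) + N = 5 + D + N)
K(f) = -7 + 1/(9 + f + 2*f²) (K(f) = -7 + 1/(5 + 4 + ((f² + f*f) + f)) = -7 + 1/(5 + 4 + ((f² + f²) + f)) = -7 + 1/(5 + 4 + (2*f² + f)) = -7 + 1/(5 + 4 + (f + 2*f²)) = -7 + 1/(9 + f + 2*f²))
(K(v(1, -4)) - 2732) - 932 = ((-62 - 14*(-1)² - 7*(-1))/(9 - 1 + 2*(-1)²) - 2732) - 932 = ((-62 - 14*1 + 7)/(9 - 1 + 2*1) - 2732) - 932 = ((-62 - 14 + 7)/(9 - 1 + 2) - 2732) - 932 = (-69/10 - 2732) - 932 = -27389/10 - 932 = -36709/10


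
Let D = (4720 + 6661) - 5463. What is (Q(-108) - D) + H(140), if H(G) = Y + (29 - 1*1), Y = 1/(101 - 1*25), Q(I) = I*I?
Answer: 438825/76 ≈ 5774.0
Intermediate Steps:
Q(I) = I²
D = 5918 (D = 11381 - 5463 = 5918)
Y = 1/76 (Y = 1/(101 - 25) = 1/76 ≈ 0.013158)
H(G) = 2129/76 (H(G) = 1/76 + (29 - 1*1) = 1/76 + (29 - 1) = 1/76 + 28 = 2129/76)
(Q(-108) - D) + H(140) = ((-108)² - 1*5918) + 2129/76 = (11664 - 5918) + 2129/76 = 5746 + 2129/76 = 438825/76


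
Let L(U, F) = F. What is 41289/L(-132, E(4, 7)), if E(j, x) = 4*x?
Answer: 41289/28 ≈ 1474.6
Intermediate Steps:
41289/L(-132, E(4, 7)) = 41289/((4*7)) = 41289/28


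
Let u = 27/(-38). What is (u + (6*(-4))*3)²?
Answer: 7634169/1444 ≈ 5286.8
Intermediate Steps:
u = -27/38 (u = 27*(-1/38) = -27/38 ≈ -0.71053)
(u + (6*(-4))*3)² = (-27/38 + (6*(-4))*3)² = (-27/38 - 24*3)² = (-27/38 - 72)² = (-2763/38)² = 7634169/1444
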